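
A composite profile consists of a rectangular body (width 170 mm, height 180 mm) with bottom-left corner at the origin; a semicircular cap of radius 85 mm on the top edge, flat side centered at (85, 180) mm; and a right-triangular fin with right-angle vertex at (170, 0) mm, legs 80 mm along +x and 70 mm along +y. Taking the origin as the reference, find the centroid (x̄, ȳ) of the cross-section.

x̄ = 91.99 mm, ȳ = 117.80 mm

rectangular body: A = 170 × 180 = 30600.00, centroid at (85.00, 90.00).
semicircular top: A = ½π·85² = 11349.00, centroid at (85.00, 216.08).
triangular fin: A = ½·80·70 = 2800.00, centroid at (196.67, 23.33).
ΣA = 44749.00 mm²
ΣAx̄ = (30600.00)(85.00) + (11349.00)(85.00) + (2800.00)(196.67) = 4116331.96 mm³
ΣAȳ = (30600.00)(90.00) + (11349.00)(216.08) + (2800.00)(23.33) = 5271570.62 mm³
x̄ = 4116331.96 / 44749.00 = 91.99 mm
ȳ = 5271570.62 / 44749.00 = 117.80 mm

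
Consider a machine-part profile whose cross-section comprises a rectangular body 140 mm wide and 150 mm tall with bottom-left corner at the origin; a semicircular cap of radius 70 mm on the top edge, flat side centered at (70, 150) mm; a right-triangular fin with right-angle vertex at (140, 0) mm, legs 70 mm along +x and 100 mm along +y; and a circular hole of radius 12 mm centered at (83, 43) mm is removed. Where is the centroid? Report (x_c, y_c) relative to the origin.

x_c = 80.11 mm, y_c = 96.25 mm

Part | A | x̄ᵢ | ȳᵢ | A·x̄ᵢ | A·ȳᵢ
rectangular body | 21000.00 | 70.00 | 75.00 | 1470000.00 | 1575000.00
semicircular top | 7696.90 | 70.00 | 179.71 | 538783.14 | 1383201.97
triangular fin | 3500.00 | 163.33 | 33.33 | 571666.67 | 116666.67
hole | -452.39 | 83.00 | 43.00 | -37548.32 | -19452.74
Σ | 31744.51 |  |  | 2542901.49 | 3055415.89
x_c = 2542901.49 / 31744.51 = 80.11 mm
y_c = 3055415.89 / 31744.51 = 96.25 mm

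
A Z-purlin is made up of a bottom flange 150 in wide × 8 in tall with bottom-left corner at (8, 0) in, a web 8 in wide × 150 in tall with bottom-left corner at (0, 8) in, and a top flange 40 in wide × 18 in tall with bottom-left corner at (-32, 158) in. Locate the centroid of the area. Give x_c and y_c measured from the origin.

bottom flange: A = 150 × 8 = 1200.00, centroid at (83.00, 4.00).
web: A = 8 × 150 = 1200.00, centroid at (4.00, 83.00).
top flange: A = 40 × 18 = 720.00, centroid at (-12.00, 167.00).
ΣA = 3120.00 in², ΣAx_c = 95760.00 in³, ΣAy_c = 224640.00 in³.
x_c = 95760.00/3120.00 = 30.69 in; y_c = 224640.00/3120.00 = 72.00 in.

x_c = 30.69 in, y_c = 72.00 in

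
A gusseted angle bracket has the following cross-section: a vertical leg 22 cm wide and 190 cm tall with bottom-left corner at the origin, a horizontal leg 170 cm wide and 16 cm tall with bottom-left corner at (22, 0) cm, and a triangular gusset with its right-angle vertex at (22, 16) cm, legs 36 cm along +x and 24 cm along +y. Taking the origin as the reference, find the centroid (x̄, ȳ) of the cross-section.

x̄ = 47.97 cm, ȳ = 58.54 cm

vertical leg: A = 22 × 190 = 4180.00, centroid at (11.00, 95.00).
horizontal leg: A = 170 × 16 = 2720.00, centroid at (107.00, 8.00).
gusset: A = ½·36·24 = 432.00, centroid at (34.00, 24.00).
ΣA = 7332.00 cm², ΣAx̄ = 351708.00 cm³, ΣAȳ = 429228.00 cm³.
x̄ = 351708.00/7332.00 = 47.97 cm; ȳ = 429228.00/7332.00 = 58.54 cm.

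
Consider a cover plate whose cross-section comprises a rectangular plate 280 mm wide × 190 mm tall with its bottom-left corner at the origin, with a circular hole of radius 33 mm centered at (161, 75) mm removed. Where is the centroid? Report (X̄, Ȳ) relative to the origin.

plate: A = 280 × 190 = 53200.00, centroid at (140.00, 95.00).
hole: A = −π·33² = -3421.19, centroid at (161.00, 75.00).
ΣA = 49778.81 mm²
ΣAX̄ = (53200.00)(140.00) + (-3421.19)(161.00) = 6897187.70 mm³
ΣAȲ = (53200.00)(95.00) + (-3421.19)(75.00) = 4797410.42 mm³
X̄ = 6897187.70 / 49778.81 = 138.56 mm
Ȳ = 4797410.42 / 49778.81 = 96.37 mm

X̄ = 138.56 mm, Ȳ = 96.37 mm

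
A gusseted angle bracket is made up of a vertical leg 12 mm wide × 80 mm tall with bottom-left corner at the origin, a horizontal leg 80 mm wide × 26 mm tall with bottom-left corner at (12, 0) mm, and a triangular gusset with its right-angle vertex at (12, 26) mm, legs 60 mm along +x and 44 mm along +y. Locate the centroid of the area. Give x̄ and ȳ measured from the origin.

x̄ = 35.82 mm, ȳ = 27.32 mm

vertical leg: A = 12 × 80 = 960.00, centroid at (6.00, 40.00).
horizontal leg: A = 80 × 26 = 2080.00, centroid at (52.00, 13.00).
gusset: A = ½·60·44 = 1320.00, centroid at (32.00, 40.67).
ΣA = 4360.00 mm²
ΣAx̄ = (960.00)(6.00) + (2080.00)(52.00) + (1320.00)(32.00) = 156160.00 mm³
ΣAȳ = (960.00)(40.00) + (2080.00)(13.00) + (1320.00)(40.67) = 119120.00 mm³
x̄ = 156160.00 / 4360.00 = 35.82 mm
ȳ = 119120.00 / 4360.00 = 27.32 mm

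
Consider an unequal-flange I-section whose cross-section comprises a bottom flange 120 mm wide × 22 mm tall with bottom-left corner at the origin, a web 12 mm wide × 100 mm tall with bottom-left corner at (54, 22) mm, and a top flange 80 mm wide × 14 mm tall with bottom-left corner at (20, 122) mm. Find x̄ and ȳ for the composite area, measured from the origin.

bottom flange: A = 120 × 22 = 2640.00, centroid at (60.00, 11.00).
web: A = 12 × 100 = 1200.00, centroid at (60.00, 72.00).
top flange: A = 80 × 14 = 1120.00, centroid at (60.00, 129.00).
ΣA = 4960.00 mm², ΣAx̄ = 297600.00 mm³, ΣAȳ = 259920.00 mm³.
x̄ = 297600.00/4960.00 = 60.00 mm; ȳ = 259920.00/4960.00 = 52.40 mm.

x̄ = 60.00 mm, ȳ = 52.40 mm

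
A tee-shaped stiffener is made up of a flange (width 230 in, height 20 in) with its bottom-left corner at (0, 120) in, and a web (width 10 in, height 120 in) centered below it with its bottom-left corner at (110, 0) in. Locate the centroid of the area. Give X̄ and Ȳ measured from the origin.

Part | A | x̄ᵢ | ȳᵢ | A·x̄ᵢ | A·ȳᵢ
web | 1200.00 | 115.00 | 60.00 | 138000.00 | 72000.00
flange | 4600.00 | 115.00 | 130.00 | 529000.00 | 598000.00
Σ | 5800.00 |  |  | 667000.00 | 670000.00
X̄ = 667000.00 / 5800.00 = 115.00 in
Ȳ = 670000.00 / 5800.00 = 115.52 in

X̄ = 115.00 in, Ȳ = 115.52 in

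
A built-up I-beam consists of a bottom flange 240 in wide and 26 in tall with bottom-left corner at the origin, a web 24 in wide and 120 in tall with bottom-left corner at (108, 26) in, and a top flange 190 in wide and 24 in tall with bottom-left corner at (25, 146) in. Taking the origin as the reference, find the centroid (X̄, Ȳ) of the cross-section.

X̄ = 120.00 in, Ȳ = 76.70 in

bottom flange: A = 240 × 26 = 6240.00, centroid at (120.00, 13.00).
web: A = 24 × 120 = 2880.00, centroid at (120.00, 86.00).
top flange: A = 190 × 24 = 4560.00, centroid at (120.00, 158.00).
ΣA = 13680.00 in²
ΣAX̄ = (6240.00)(120.00) + (2880.00)(120.00) + (4560.00)(120.00) = 1641600.00 in³
ΣAȲ = (6240.00)(13.00) + (2880.00)(86.00) + (4560.00)(158.00) = 1049280.00 in³
X̄ = 1641600.00 / 13680.00 = 120.00 in
Ȳ = 1049280.00 / 13680.00 = 76.70 in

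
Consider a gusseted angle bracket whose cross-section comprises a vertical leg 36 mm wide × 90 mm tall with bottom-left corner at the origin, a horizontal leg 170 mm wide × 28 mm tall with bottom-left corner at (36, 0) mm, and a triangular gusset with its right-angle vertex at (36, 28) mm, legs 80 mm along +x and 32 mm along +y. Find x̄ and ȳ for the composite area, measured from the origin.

x̄ = 76.99 mm, ȳ = 28.23 mm

vertical leg: A = 36 × 90 = 3240.00, centroid at (18.00, 45.00).
horizontal leg: A = 170 × 28 = 4760.00, centroid at (121.00, 14.00).
gusset: A = ½·80·32 = 1280.00, centroid at (62.67, 38.67).
ΣA = 9280.00 mm²
ΣAx̄ = (3240.00)(18.00) + (4760.00)(121.00) + (1280.00)(62.67) = 714493.33 mm³
ΣAȳ = (3240.00)(45.00) + (4760.00)(14.00) + (1280.00)(38.67) = 261933.33 mm³
x̄ = 714493.33 / 9280.00 = 76.99 mm
ȳ = 261933.33 / 9280.00 = 28.23 mm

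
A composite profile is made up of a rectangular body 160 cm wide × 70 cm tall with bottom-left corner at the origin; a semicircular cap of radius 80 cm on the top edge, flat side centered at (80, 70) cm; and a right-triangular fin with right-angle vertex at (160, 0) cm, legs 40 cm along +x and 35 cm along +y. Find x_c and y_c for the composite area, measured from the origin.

Part | A | x̄ᵢ | ȳᵢ | A·x̄ᵢ | A·ȳᵢ
rectangular body | 11200.00 | 80.00 | 35.00 | 896000.00 | 392000.00
semicircular top | 10053.10 | 80.00 | 103.95 | 804247.72 | 1045050.09
triangular fin | 700.00 | 173.33 | 11.67 | 121333.33 | 8166.67
Σ | 21953.10 |  |  | 1821581.05 | 1445216.75
x_c = 1821581.05 / 21953.10 = 82.98 cm
y_c = 1445216.75 / 21953.10 = 65.83 cm

x_c = 82.98 cm, y_c = 65.83 cm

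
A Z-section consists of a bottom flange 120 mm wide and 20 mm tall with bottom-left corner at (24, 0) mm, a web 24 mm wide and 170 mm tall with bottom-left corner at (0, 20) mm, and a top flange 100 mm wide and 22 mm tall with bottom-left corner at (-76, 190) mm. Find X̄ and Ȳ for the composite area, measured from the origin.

X̄ = 22.28 mm, Ȳ = 103.06 mm

bottom flange: A = 120 × 20 = 2400.00, centroid at (84.00, 10.00).
web: A = 24 × 170 = 4080.00, centroid at (12.00, 105.00).
top flange: A = 100 × 22 = 2200.00, centroid at (-26.00, 201.00).
ΣA = 8680.00 mm²
ΣAX̄ = (2400.00)(84.00) + (4080.00)(12.00) + (2200.00)(-26.00) = 193360.00 mm³
ΣAȲ = (2400.00)(10.00) + (4080.00)(105.00) + (2200.00)(201.00) = 894600.00 mm³
X̄ = 193360.00 / 8680.00 = 22.28 mm
Ȳ = 894600.00 / 8680.00 = 103.06 mm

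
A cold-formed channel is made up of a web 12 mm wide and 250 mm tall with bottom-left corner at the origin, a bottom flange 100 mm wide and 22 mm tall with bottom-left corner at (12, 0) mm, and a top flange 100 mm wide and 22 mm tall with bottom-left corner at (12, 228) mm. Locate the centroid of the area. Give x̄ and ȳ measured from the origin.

web: A = 12 × 250 = 3000.00, centroid at (6.00, 125.00).
bottom flange: A = 100 × 22 = 2200.00, centroid at (62.00, 11.00).
top flange: A = 100 × 22 = 2200.00, centroid at (62.00, 239.00).
ΣA = 7400.00 mm², ΣAx̄ = 290800.00 mm³, ΣAȳ = 925000.00 mm³.
x̄ = 290800.00/7400.00 = 39.30 mm; ȳ = 925000.00/7400.00 = 125.00 mm.

x̄ = 39.30 mm, ȳ = 125.00 mm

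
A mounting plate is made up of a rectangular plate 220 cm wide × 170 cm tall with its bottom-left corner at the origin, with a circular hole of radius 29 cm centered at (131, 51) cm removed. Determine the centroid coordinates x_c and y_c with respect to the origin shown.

x_c = 108.40 cm, y_c = 87.58 cm

Part | A | x̄ᵢ | ȳᵢ | A·x̄ᵢ | A·ȳᵢ
plate | 37400.00 | 110.00 | 85.00 | 4114000.00 | 3179000.00
hole | -2642.08 | 131.00 | 51.00 | -346112.40 | -134746.05
Σ | 34757.92 |  |  | 3767887.60 | 3044253.95
x_c = 3767887.60 / 34757.92 = 108.40 cm
y_c = 3044253.95 / 34757.92 = 87.58 cm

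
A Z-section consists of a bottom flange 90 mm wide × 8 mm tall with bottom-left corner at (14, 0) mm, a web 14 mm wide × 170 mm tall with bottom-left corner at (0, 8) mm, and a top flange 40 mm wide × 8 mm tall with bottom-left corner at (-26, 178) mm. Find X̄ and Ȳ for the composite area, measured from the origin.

X̄ = 16.73 mm, Ȳ = 82.59 mm

bottom flange: A = 90 × 8 = 720.00, centroid at (59.00, 4.00).
web: A = 14 × 170 = 2380.00, centroid at (7.00, 93.00).
top flange: A = 40 × 8 = 320.00, centroid at (-6.00, 182.00).
ΣA = 3420.00 mm², ΣAX̄ = 57220.00 mm³, ΣAȲ = 282460.00 mm³.
X̄ = 57220.00/3420.00 = 16.73 mm; Ȳ = 282460.00/3420.00 = 82.59 mm.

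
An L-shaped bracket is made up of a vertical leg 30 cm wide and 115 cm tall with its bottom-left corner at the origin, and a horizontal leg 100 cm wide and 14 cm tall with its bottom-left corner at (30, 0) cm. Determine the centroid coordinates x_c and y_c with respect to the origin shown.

x_c = 33.76 cm, y_c = 42.92 cm

vertical leg: A = 30 × 115 = 3450.00, centroid at (15.00, 57.50).
horizontal leg: A = 100 × 14 = 1400.00, centroid at (80.00, 7.00).
ΣA = 4850.00 cm², ΣAx_c = 163750.00 cm³, ΣAy_c = 208175.00 cm³.
x_c = 163750.00/4850.00 = 33.76 cm; y_c = 208175.00/4850.00 = 42.92 cm.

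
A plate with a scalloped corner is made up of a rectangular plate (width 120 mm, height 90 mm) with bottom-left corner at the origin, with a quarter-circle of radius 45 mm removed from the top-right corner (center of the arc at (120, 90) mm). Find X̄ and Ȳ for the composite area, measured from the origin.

X̄ = 52.94 mm, Ȳ = 40.53 mm

plate: A = 120 × 90 = 10800.00, centroid at (60.00, 45.00).
removed quarter-circle: A = −¼π·45² = -1590.43, centroid at (100.90, 70.90).
ΣA = 9209.57 mm², ΣAX̄ = 487523.25 mm³, ΣAȲ = 373236.18 mm³.
X̄ = 487523.25/9209.57 = 52.94 mm; Ȳ = 373236.18/9209.57 = 40.53 mm.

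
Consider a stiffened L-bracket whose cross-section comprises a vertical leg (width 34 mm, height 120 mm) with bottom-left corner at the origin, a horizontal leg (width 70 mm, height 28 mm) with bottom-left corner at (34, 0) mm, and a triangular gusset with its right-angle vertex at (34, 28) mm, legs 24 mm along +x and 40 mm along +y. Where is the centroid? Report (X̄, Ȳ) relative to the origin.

X̄ = 34.47 mm, Ȳ = 44.80 mm

vertical leg: A = 34 × 120 = 4080.00, centroid at (17.00, 60.00).
horizontal leg: A = 70 × 28 = 1960.00, centroid at (69.00, 14.00).
gusset: A = ½·24·40 = 480.00, centroid at (42.00, 41.33).
ΣA = 6520.00 mm², ΣAX̄ = 224760.00 mm³, ΣAȲ = 292080.00 mm³.
X̄ = 224760.00/6520.00 = 34.47 mm; Ȳ = 292080.00/6520.00 = 44.80 mm.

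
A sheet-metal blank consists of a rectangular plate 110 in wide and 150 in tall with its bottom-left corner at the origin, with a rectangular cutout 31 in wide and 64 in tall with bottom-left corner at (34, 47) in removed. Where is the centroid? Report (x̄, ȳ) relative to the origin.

plate: A = 110 × 150 = 16500.00, centroid at (55.00, 75.00).
hole: A = −(31 × 64) = -1984.00, centroid at (49.50, 79.00).
ΣA = 14516.00 in², ΣAx̄ = 809292.00 in³, ΣAȳ = 1080764.00 in³.
x̄ = 809292.00/14516.00 = 55.75 in; ȳ = 1080764.00/14516.00 = 74.45 in.

x̄ = 55.75 in, ȳ = 74.45 in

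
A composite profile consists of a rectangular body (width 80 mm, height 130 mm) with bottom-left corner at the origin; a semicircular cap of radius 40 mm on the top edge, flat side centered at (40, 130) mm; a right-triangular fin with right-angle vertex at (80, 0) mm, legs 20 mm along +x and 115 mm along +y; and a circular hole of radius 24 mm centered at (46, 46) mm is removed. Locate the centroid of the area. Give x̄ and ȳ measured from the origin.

x̄ = 43.49 mm, ȳ = 82.12 mm

rectangular body: A = 80 × 130 = 10400.00, centroid at (40.00, 65.00).
semicircular top: A = ½π·40² = 2513.27, centroid at (40.00, 146.98).
triangular fin: A = ½·20·115 = 1150.00, centroid at (86.67, 38.33).
hole: A = −π·24² = -1809.56, centroid at (46.00, 46.00).
ΣA = 12253.72 mm²
ΣAx̄ = (10400.00)(40.00) + (2513.27)(40.00) + (1150.00)(86.67) + (-1809.56)(46.00) = 532957.99 mm³
ΣAȳ = (10400.00)(65.00) + (2513.27)(146.98) + (1150.00)(38.33) + (-1809.56)(46.00) = 1006236.00 mm³
x̄ = 532957.99 / 12253.72 = 43.49 mm
ȳ = 1006236.00 / 12253.72 = 82.12 mm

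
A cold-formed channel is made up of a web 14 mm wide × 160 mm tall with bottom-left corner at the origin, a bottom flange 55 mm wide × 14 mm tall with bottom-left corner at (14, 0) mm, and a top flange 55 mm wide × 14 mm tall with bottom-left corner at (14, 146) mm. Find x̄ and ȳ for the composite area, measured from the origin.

web: A = 14 × 160 = 2240.00, centroid at (7.00, 80.00).
bottom flange: A = 55 × 14 = 770.00, centroid at (41.50, 7.00).
top flange: A = 55 × 14 = 770.00, centroid at (41.50, 153.00).
ΣA = 3780.00 mm², ΣAx̄ = 79590.00 mm³, ΣAȳ = 302400.00 mm³.
x̄ = 79590.00/3780.00 = 21.06 mm; ȳ = 302400.00/3780.00 = 80.00 mm.

x̄ = 21.06 mm, ȳ = 80.00 mm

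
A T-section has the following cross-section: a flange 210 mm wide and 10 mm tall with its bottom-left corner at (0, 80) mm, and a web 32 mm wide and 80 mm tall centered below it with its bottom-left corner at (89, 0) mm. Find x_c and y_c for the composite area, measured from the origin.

x_c = 105.00 mm, y_c = 60.28 mm

Part | A | x̄ᵢ | ȳᵢ | A·x̄ᵢ | A·ȳᵢ
web | 2560.00 | 105.00 | 40.00 | 268800.00 | 102400.00
flange | 2100.00 | 105.00 | 85.00 | 220500.00 | 178500.00
Σ | 4660.00 |  |  | 489300.00 | 280900.00
x_c = 489300.00 / 4660.00 = 105.00 mm
y_c = 280900.00 / 4660.00 = 60.28 mm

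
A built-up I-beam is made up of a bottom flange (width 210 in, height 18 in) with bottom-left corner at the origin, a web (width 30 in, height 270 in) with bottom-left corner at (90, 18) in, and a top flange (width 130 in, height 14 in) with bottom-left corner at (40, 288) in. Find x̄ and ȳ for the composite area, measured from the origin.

Part | A | x̄ᵢ | ȳᵢ | A·x̄ᵢ | A·ȳᵢ
bottom flange | 3780.00 | 105.00 | 9.00 | 396900.00 | 34020.00
web | 8100.00 | 105.00 | 153.00 | 850500.00 | 1239300.00
top flange | 1820.00 | 105.00 | 295.00 | 191100.00 | 536900.00
Σ | 13700.00 |  |  | 1438500.00 | 1810220.00
x̄ = 1438500.00 / 13700.00 = 105.00 in
ȳ = 1810220.00 / 13700.00 = 132.13 in

x̄ = 105.00 in, ȳ = 132.13 in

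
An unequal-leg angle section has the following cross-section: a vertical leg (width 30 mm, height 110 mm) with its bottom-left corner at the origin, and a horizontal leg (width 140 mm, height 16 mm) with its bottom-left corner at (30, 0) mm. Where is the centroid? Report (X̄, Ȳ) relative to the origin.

vertical leg: A = 30 × 110 = 3300.00, centroid at (15.00, 55.00).
horizontal leg: A = 140 × 16 = 2240.00, centroid at (100.00, 8.00).
ΣA = 5540.00 mm²
ΣAX̄ = (3300.00)(15.00) + (2240.00)(100.00) = 273500.00 mm³
ΣAȲ = (3300.00)(55.00) + (2240.00)(8.00) = 199420.00 mm³
X̄ = 273500.00 / 5540.00 = 49.37 mm
Ȳ = 199420.00 / 5540.00 = 36.00 mm

X̄ = 49.37 mm, Ȳ = 36.00 mm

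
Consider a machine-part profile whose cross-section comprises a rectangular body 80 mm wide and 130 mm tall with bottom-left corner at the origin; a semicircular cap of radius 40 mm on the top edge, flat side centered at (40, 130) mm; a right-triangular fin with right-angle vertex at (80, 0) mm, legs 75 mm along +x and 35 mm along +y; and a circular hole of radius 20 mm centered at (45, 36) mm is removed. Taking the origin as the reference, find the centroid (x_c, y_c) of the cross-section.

x_c = 46.09 mm, y_c = 78.30 mm

Part | A | x̄ᵢ | ȳᵢ | A·x̄ᵢ | A·ȳᵢ
rectangular body | 10400.00 | 40.00 | 65.00 | 416000.00 | 676000.00
semicircular top | 2513.27 | 40.00 | 146.98 | 100530.96 | 369392.30
triangular fin | 1312.50 | 105.00 | 11.67 | 137812.50 | 15312.50
hole | -1256.64 | 45.00 | 36.00 | -56548.67 | -45238.93
Σ | 12969.14 |  |  | 597794.80 | 1015465.87
x_c = 597794.80 / 12969.14 = 46.09 mm
y_c = 1015465.87 / 12969.14 = 78.30 mm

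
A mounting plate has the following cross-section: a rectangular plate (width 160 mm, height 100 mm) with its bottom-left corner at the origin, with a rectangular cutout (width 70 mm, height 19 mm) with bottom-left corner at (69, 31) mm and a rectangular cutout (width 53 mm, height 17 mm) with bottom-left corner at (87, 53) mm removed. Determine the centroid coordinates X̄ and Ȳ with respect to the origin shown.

plate: A = 160 × 100 = 16000.00, centroid at (80.00, 50.00).
hole 1: A = −(70 × 19) = -1330.00, centroid at (104.00, 40.50).
hole 2: A = −(53 × 17) = -901.00, centroid at (113.50, 61.50).
ΣA = 13769.00 mm², ΣAX̄ = 1039416.50 mm³, ΣAȲ = 690723.50 mm³.
X̄ = 1039416.50/13769.00 = 75.49 mm; Ȳ = 690723.50/13769.00 = 50.17 mm.

X̄ = 75.49 mm, Ȳ = 50.17 mm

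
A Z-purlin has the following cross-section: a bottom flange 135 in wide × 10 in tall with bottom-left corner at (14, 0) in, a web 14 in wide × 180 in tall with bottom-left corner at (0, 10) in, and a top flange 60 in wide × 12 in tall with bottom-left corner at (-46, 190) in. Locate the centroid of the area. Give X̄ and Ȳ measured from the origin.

bottom flange: A = 135 × 10 = 1350.00, centroid at (81.50, 5.00).
web: A = 14 × 180 = 2520.00, centroid at (7.00, 100.00).
top flange: A = 60 × 12 = 720.00, centroid at (-16.00, 196.00).
ΣA = 4590.00 in²
ΣAX̄ = (1350.00)(81.50) + (2520.00)(7.00) + (720.00)(-16.00) = 116145.00 in³
ΣAȲ = (1350.00)(5.00) + (2520.00)(100.00) + (720.00)(196.00) = 399870.00 in³
X̄ = 116145.00 / 4590.00 = 25.30 in
Ȳ = 399870.00 / 4590.00 = 87.12 in

X̄ = 25.30 in, Ȳ = 87.12 in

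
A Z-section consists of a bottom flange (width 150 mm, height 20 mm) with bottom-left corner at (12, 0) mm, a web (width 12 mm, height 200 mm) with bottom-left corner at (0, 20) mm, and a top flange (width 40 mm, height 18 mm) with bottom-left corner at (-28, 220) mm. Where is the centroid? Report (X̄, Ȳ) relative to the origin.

X̄ = 44.06 mm, Ȳ = 78.90 mm

bottom flange: A = 150 × 20 = 3000.00, centroid at (87.00, 10.00).
web: A = 12 × 200 = 2400.00, centroid at (6.00, 120.00).
top flange: A = 40 × 18 = 720.00, centroid at (-8.00, 229.00).
ΣA = 6120.00 mm²
ΣAX̄ = (3000.00)(87.00) + (2400.00)(6.00) + (720.00)(-8.00) = 269640.00 mm³
ΣAȲ = (3000.00)(10.00) + (2400.00)(120.00) + (720.00)(229.00) = 482880.00 mm³
X̄ = 269640.00 / 6120.00 = 44.06 mm
Ȳ = 482880.00 / 6120.00 = 78.90 mm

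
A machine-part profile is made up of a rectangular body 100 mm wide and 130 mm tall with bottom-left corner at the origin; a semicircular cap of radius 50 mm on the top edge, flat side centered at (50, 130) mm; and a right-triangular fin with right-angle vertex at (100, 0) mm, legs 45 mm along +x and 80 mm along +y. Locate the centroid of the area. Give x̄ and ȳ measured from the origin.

x̄ = 56.25 mm, ȳ = 79.40 mm

Part | A | x̄ᵢ | ȳᵢ | A·x̄ᵢ | A·ȳᵢ
rectangular body | 13000.00 | 50.00 | 65.00 | 650000.00 | 845000.00
semicircular top | 3926.99 | 50.00 | 151.22 | 196349.54 | 593842.14
triangular fin | 1800.00 | 115.00 | 26.67 | 207000.00 | 48000.00
Σ | 18726.99 |  |  | 1053349.54 | 1486842.14
x̄ = 1053349.54 / 18726.99 = 56.25 mm
ȳ = 1486842.14 / 18726.99 = 79.40 mm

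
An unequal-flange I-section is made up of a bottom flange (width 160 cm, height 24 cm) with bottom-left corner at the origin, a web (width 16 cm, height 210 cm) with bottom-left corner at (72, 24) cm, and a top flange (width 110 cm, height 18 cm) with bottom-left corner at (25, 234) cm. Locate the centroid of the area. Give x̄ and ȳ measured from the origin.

bottom flange: A = 160 × 24 = 3840.00, centroid at (80.00, 12.00).
web: A = 16 × 210 = 3360.00, centroid at (80.00, 129.00).
top flange: A = 110 × 18 = 1980.00, centroid at (80.00, 243.00).
ΣA = 9180.00 cm², ΣAx̄ = 734400.00 cm³, ΣAȳ = 960660.00 cm³.
x̄ = 734400.00/9180.00 = 80.00 cm; ȳ = 960660.00/9180.00 = 104.65 cm.

x̄ = 80.00 cm, ȳ = 104.65 cm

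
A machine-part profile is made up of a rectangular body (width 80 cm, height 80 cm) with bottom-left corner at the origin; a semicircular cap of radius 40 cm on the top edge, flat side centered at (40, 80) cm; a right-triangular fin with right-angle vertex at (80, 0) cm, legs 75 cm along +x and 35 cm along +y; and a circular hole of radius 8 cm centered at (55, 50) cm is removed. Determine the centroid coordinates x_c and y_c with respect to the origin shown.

x_c = 48.21 cm, y_c = 50.37 cm

rectangular body: A = 80 × 80 = 6400.00, centroid at (40.00, 40.00).
semicircular top: A = ½π·40² = 2513.27, centroid at (40.00, 96.98).
triangular fin: A = ½·75·35 = 1312.50, centroid at (105.00, 11.67).
hole: A = −π·8² = -201.06, centroid at (55.00, 50.00).
ΣA = 10024.71 cm², ΣAx_c = 483285.06 cm³, ΣAy_c = 504988.00 cm³.
x_c = 483285.06/10024.71 = 48.21 cm; y_c = 504988.00/10024.71 = 50.37 cm.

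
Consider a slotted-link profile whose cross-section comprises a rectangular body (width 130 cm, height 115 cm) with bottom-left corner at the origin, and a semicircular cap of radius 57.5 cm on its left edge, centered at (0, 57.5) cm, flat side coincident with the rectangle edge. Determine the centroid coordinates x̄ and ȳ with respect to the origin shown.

rectangular body: A = 130 × 115 = 14950.00, centroid at (65.00, 57.50).
semicircular end: A = ½π·57.5² = 5193.45, centroid at (-24.40, 57.50).
ΣA = 20143.45 cm², ΣAx̄ = 845010.42 cm³, ΣAȳ = 1158248.11 cm³.
x̄ = 845010.42/20143.45 = 41.95 cm; ȳ = 1158248.11/20143.45 = 57.50 cm.

x̄ = 41.95 cm, ȳ = 57.50 cm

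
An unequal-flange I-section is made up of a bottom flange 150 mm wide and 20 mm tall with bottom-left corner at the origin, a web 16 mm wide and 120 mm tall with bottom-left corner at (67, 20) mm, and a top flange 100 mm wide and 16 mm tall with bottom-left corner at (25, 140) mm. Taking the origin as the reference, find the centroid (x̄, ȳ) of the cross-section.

x̄ = 75.00 mm, ȳ = 64.48 mm

bottom flange: A = 150 × 20 = 3000.00, centroid at (75.00, 10.00).
web: A = 16 × 120 = 1920.00, centroid at (75.00, 80.00).
top flange: A = 100 × 16 = 1600.00, centroid at (75.00, 148.00).
ΣA = 6520.00 mm²
ΣAx̄ = (3000.00)(75.00) + (1920.00)(75.00) + (1600.00)(75.00) = 489000.00 mm³
ΣAȳ = (3000.00)(10.00) + (1920.00)(80.00) + (1600.00)(148.00) = 420400.00 mm³
x̄ = 489000.00 / 6520.00 = 75.00 mm
ȳ = 420400.00 / 6520.00 = 64.48 mm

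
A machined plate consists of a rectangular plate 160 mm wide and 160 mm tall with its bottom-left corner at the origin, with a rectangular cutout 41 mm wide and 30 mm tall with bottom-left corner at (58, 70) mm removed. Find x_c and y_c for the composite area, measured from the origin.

x_c = 80.08 mm, y_c = 79.75 mm

plate: A = 160 × 160 = 25600.00, centroid at (80.00, 80.00).
hole: A = −(41 × 30) = -1230.00, centroid at (78.50, 85.00).
ΣA = 24370.00 mm²
ΣAx_c = (25600.00)(80.00) + (-1230.00)(78.50) = 1951445.00 mm³
ΣAy_c = (25600.00)(80.00) + (-1230.00)(85.00) = 1943450.00 mm³
x_c = 1951445.00 / 24370.00 = 80.08 mm
y_c = 1943450.00 / 24370.00 = 79.75 mm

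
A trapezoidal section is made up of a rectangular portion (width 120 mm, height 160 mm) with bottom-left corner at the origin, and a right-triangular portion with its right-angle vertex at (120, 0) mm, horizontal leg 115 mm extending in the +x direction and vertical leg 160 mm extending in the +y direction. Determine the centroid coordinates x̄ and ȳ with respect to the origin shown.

x̄ = 91.85 mm, ȳ = 71.36 mm

rectangular portion: A = 120 × 160 = 19200.00, centroid at (60.00, 80.00).
triangular portion: A = ½·115·160 = 9200.00, centroid at (158.33, 53.33).
ΣA = 28400.00 mm²
ΣAx̄ = (19200.00)(60.00) + (9200.00)(158.33) = 2608666.67 mm³
ΣAȳ = (19200.00)(80.00) + (9200.00)(53.33) = 2026666.67 mm³
x̄ = 2608666.67 / 28400.00 = 91.85 mm
ȳ = 2026666.67 / 28400.00 = 71.36 mm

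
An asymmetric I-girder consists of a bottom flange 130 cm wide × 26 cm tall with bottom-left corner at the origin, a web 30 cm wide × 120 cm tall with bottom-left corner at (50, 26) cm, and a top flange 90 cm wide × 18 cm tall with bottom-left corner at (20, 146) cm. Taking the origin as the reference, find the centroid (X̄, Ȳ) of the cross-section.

bottom flange: A = 130 × 26 = 3380.00, centroid at (65.00, 13.00).
web: A = 30 × 120 = 3600.00, centroid at (65.00, 86.00).
top flange: A = 90 × 18 = 1620.00, centroid at (65.00, 155.00).
ΣA = 8600.00 cm², ΣAX̄ = 559000.00 cm³, ΣAȲ = 604640.00 cm³.
X̄ = 559000.00/8600.00 = 65.00 cm; Ȳ = 604640.00/8600.00 = 70.31 cm.

X̄ = 65.00 cm, Ȳ = 70.31 cm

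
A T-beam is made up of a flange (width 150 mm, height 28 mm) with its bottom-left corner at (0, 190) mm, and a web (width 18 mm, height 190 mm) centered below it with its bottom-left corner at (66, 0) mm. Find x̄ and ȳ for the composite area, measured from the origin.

x̄ = 75.00 mm, ȳ = 155.08 mm

web: A = 18 × 190 = 3420.00, centroid at (75.00, 95.00).
flange: A = 150 × 28 = 4200.00, centroid at (75.00, 204.00).
ΣA = 7620.00 mm², ΣAx̄ = 571500.00 mm³, ΣAȳ = 1181700.00 mm³.
x̄ = 571500.00/7620.00 = 75.00 mm; ȳ = 1181700.00/7620.00 = 155.08 mm.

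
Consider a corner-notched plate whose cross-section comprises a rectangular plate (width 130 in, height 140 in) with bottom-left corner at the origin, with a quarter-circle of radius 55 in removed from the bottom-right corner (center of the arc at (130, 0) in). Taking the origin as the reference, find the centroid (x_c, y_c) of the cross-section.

x_c = 58.75 in, y_c = 77.01 in

Part | A | x̄ᵢ | ȳᵢ | A·x̄ᵢ | A·ȳᵢ
plate | 18200.00 | 65.00 | 70.00 | 1183000.00 | 1274000.00
removed quarter-circle | -2375.83 | 106.66 | 23.34 | -253399.49 | -55458.33
Σ | 15824.17 |  |  | 929600.51 | 1218541.67
x_c = 929600.51 / 15824.17 = 58.75 in
y_c = 1218541.67 / 15824.17 = 77.01 in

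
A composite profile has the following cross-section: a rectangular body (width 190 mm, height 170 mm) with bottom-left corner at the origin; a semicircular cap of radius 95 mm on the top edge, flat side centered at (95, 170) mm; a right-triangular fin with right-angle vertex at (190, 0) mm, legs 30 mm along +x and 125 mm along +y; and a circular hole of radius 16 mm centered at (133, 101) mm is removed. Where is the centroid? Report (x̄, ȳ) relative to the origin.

x̄ = 98.50 mm, ȳ = 120.39 mm

rectangular body: A = 190 × 170 = 32300.00, centroid at (95.00, 85.00).
semicircular top: A = ½π·95² = 14176.44, centroid at (95.00, 210.32).
triangular fin: A = ½·30·125 = 1875.00, centroid at (200.00, 41.67).
hole: A = −π·16² = -804.25, centroid at (133.00, 101.00).
ΣA = 47547.19 mm², ΣAx̄ = 4683296.55 mm³, ΣAȳ = 5723973.58 mm³.
x̄ = 4683296.55/47547.19 = 98.50 mm; ȳ = 5723973.58/47547.19 = 120.39 mm.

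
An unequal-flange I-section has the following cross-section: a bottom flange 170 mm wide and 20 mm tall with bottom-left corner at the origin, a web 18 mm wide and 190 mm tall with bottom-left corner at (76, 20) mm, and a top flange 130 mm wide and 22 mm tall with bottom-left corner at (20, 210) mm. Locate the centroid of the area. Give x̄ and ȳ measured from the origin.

bottom flange: A = 170 × 20 = 3400.00, centroid at (85.00, 10.00).
web: A = 18 × 190 = 3420.00, centroid at (85.00, 115.00).
top flange: A = 130 × 22 = 2860.00, centroid at (85.00, 221.00).
ΣA = 9680.00 mm², ΣAx̄ = 822800.00 mm³, ΣAȳ = 1059360.00 mm³.
x̄ = 822800.00/9680.00 = 85.00 mm; ȳ = 1059360.00/9680.00 = 109.44 mm.

x̄ = 85.00 mm, ȳ = 109.44 mm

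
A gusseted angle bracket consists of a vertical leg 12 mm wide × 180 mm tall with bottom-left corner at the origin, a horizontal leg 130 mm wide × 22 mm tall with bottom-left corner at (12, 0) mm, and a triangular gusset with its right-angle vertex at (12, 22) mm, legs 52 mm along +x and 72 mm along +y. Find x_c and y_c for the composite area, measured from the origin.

vertical leg: A = 12 × 180 = 2160.00, centroid at (6.00, 90.00).
horizontal leg: A = 130 × 22 = 2860.00, centroid at (77.00, 11.00).
gusset: A = ½·52·72 = 1872.00, centroid at (29.33, 46.00).
ΣA = 6892.00 mm², ΣAx_c = 288092.00 mm³, ΣAy_c = 311972.00 mm³.
x_c = 288092.00/6892.00 = 41.80 mm; y_c = 311972.00/6892.00 = 45.27 mm.

x_c = 41.80 mm, y_c = 45.27 mm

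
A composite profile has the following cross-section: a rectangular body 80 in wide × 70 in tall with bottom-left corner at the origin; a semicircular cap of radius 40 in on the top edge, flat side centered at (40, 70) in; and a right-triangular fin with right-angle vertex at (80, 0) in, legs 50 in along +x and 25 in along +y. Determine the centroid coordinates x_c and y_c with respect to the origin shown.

rectangular body: A = 80 × 70 = 5600.00, centroid at (40.00, 35.00).
semicircular top: A = ½π·40² = 2513.27, centroid at (40.00, 86.98).
triangular fin: A = ½·50·25 = 625.00, centroid at (96.67, 8.33).
ΣA = 8738.27 in², ΣAx_c = 384947.63 in³, ΣAy_c = 419804.19 in³.
x_c = 384947.63/8738.27 = 44.05 in; y_c = 419804.19/8738.27 = 48.04 in.

x_c = 44.05 in, y_c = 48.04 in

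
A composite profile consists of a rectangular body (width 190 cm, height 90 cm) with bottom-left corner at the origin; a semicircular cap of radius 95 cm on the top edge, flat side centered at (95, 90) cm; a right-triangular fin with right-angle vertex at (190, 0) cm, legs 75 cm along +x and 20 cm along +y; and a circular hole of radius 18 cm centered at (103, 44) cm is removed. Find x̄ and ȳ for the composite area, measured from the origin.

Part | A | x̄ᵢ | ȳᵢ | A·x̄ᵢ | A·ȳᵢ
rectangular body | 17100.00 | 95.00 | 45.00 | 1624500.00 | 769500.00
semicircular top | 14176.44 | 95.00 | 130.32 | 1346761.50 | 1847462.65
triangular fin | 750.00 | 215.00 | 6.67 | 161250.00 | 5000.00
hole | -1017.88 | 103.00 | 44.00 | -104841.23 | -44786.54
Σ | 31008.56 |  |  | 3027670.27 | 2577176.10
x̄ = 3027670.27 / 31008.56 = 97.64 cm
ȳ = 2577176.10 / 31008.56 = 83.11 cm

x̄ = 97.64 cm, ȳ = 83.11 cm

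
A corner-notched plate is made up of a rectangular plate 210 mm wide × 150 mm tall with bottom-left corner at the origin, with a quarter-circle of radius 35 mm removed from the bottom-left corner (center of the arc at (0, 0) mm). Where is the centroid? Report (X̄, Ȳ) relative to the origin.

plate: A = 210 × 150 = 31500.00, centroid at (105.00, 75.00).
removed quarter-circle: A = −¼π·35² = -962.11, centroid at (14.85, 14.85).
ΣA = 30537.89 mm², ΣAX̄ = 3293208.33 mm³, ΣAȲ = 2348208.33 mm³.
X̄ = 3293208.33/30537.89 = 107.84 mm; Ȳ = 2348208.33/30537.89 = 76.89 mm.

X̄ = 107.84 mm, Ȳ = 76.89 mm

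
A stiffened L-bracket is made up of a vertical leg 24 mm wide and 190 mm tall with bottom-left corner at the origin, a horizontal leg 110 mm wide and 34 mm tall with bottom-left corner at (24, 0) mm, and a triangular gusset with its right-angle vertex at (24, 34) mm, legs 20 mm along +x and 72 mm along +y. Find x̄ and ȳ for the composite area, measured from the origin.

x̄ = 41.27 mm, ȳ = 59.71 mm

Part | A | x̄ᵢ | ȳᵢ | A·x̄ᵢ | A·ȳᵢ
vertical leg | 4560.00 | 12.00 | 95.00 | 54720.00 | 433200.00
horizontal leg | 3740.00 | 79.00 | 17.00 | 295460.00 | 63580.00
gusset | 720.00 | 30.67 | 58.00 | 22080.00 | 41760.00
Σ | 9020.00 |  |  | 372260.00 | 538540.00
x̄ = 372260.00 / 9020.00 = 41.27 mm
ȳ = 538540.00 / 9020.00 = 59.71 mm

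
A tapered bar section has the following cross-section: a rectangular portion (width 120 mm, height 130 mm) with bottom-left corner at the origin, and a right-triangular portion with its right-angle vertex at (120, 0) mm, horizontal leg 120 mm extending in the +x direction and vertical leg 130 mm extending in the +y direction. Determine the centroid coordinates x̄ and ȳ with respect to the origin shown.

x̄ = 93.33 mm, ȳ = 57.78 mm

rectangular portion: A = 120 × 130 = 15600.00, centroid at (60.00, 65.00).
triangular portion: A = ½·120·130 = 7800.00, centroid at (160.00, 43.33).
ΣA = 23400.00 mm²
ΣAx̄ = (15600.00)(60.00) + (7800.00)(160.00) = 2184000.00 mm³
ΣAȳ = (15600.00)(65.00) + (7800.00)(43.33) = 1352000.00 mm³
x̄ = 2184000.00 / 23400.00 = 93.33 mm
ȳ = 1352000.00 / 23400.00 = 57.78 mm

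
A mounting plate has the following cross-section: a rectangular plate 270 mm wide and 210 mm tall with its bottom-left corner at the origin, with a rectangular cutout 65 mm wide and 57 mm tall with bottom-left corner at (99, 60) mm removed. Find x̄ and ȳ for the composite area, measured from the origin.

Part | A | x̄ᵢ | ȳᵢ | A·x̄ᵢ | A·ȳᵢ
plate | 56700.00 | 135.00 | 105.00 | 7654500.00 | 5953500.00
hole | -3705.00 | 131.50 | 88.50 | -487207.50 | -327892.50
Σ | 52995.00 |  |  | 7167292.50 | 5625607.50
x̄ = 7167292.50 / 52995.00 = 135.24 mm
ȳ = 5625607.50 / 52995.00 = 106.15 mm

x̄ = 135.24 mm, ȳ = 106.15 mm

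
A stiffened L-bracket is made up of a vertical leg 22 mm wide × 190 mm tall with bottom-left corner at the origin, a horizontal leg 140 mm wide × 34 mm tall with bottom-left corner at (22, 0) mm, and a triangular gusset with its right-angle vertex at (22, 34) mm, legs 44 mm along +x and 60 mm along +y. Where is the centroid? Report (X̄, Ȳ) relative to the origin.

X̄ = 51.88 mm, Ȳ = 53.54 mm

vertical leg: A = 22 × 190 = 4180.00, centroid at (11.00, 95.00).
horizontal leg: A = 140 × 34 = 4760.00, centroid at (92.00, 17.00).
gusset: A = ½·44·60 = 1320.00, centroid at (36.67, 54.00).
ΣA = 10260.00 mm², ΣAX̄ = 532300.00 mm³, ΣAȲ = 549300.00 mm³.
X̄ = 532300.00/10260.00 = 51.88 mm; Ȳ = 549300.00/10260.00 = 53.54 mm.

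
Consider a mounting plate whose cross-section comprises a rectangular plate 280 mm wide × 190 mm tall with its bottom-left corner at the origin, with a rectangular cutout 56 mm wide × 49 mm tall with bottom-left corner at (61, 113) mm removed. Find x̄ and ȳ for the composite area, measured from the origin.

x̄ = 142.77 mm, ȳ = 92.69 mm

plate: A = 280 × 190 = 53200.00, centroid at (140.00, 95.00).
hole: A = −(56 × 49) = -2744.00, centroid at (89.00, 137.50).
ΣA = 50456.00 mm², ΣAx̄ = 7203784.00 mm³, ΣAȳ = 4676700.00 mm³.
x̄ = 7203784.00/50456.00 = 142.77 mm; ȳ = 4676700.00/50456.00 = 92.69 mm.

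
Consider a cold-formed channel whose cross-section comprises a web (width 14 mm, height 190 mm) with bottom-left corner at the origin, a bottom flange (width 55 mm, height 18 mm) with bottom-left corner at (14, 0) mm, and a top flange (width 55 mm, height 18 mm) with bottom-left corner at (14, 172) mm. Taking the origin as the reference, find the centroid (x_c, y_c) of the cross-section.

x_c = 21.72 mm, y_c = 95.00 mm

web: A = 14 × 190 = 2660.00, centroid at (7.00, 95.00).
bottom flange: A = 55 × 18 = 990.00, centroid at (41.50, 9.00).
top flange: A = 55 × 18 = 990.00, centroid at (41.50, 181.00).
ΣA = 4640.00 mm²
ΣAx_c = (2660.00)(7.00) + (990.00)(41.50) + (990.00)(41.50) = 100790.00 mm³
ΣAy_c = (2660.00)(95.00) + (990.00)(9.00) + (990.00)(181.00) = 440800.00 mm³
x_c = 100790.00 / 4640.00 = 21.72 mm
y_c = 440800.00 / 4640.00 = 95.00 mm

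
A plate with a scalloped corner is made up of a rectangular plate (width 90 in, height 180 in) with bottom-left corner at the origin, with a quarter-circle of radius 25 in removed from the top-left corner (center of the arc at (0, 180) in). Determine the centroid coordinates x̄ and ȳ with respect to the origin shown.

Part | A | x̄ᵢ | ȳᵢ | A·x̄ᵢ | A·ȳᵢ
plate | 16200.00 | 45.00 | 90.00 | 729000.00 | 1458000.00
removed quarter-circle | -490.87 | 10.61 | 169.39 | -5208.33 | -83148.96
Σ | 15709.13 |  |  | 723791.67 | 1374851.04
x̄ = 723791.67 / 15709.13 = 46.07 in
ȳ = 1374851.04 / 15709.13 = 87.52 in

x̄ = 46.07 in, ȳ = 87.52 in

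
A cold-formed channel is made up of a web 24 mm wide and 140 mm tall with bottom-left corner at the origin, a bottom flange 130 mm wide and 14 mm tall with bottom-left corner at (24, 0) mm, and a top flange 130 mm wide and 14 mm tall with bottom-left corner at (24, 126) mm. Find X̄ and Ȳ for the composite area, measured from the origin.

web: A = 24 × 140 = 3360.00, centroid at (12.00, 70.00).
bottom flange: A = 130 × 14 = 1820.00, centroid at (89.00, 7.00).
top flange: A = 130 × 14 = 1820.00, centroid at (89.00, 133.00).
ΣA = 7000.00 mm²
ΣAX̄ = (3360.00)(12.00) + (1820.00)(89.00) + (1820.00)(89.00) = 364280.00 mm³
ΣAȲ = (3360.00)(70.00) + (1820.00)(7.00) + (1820.00)(133.00) = 490000.00 mm³
X̄ = 364280.00 / 7000.00 = 52.04 mm
Ȳ = 490000.00 / 7000.00 = 70.00 mm

X̄ = 52.04 mm, Ȳ = 70.00 mm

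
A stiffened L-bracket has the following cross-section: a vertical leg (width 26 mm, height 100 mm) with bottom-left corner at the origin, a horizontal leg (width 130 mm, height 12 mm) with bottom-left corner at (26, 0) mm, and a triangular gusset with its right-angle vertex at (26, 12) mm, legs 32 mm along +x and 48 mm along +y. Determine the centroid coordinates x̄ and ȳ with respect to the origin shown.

Part | A | x̄ᵢ | ȳᵢ | A·x̄ᵢ | A·ȳᵢ
vertical leg | 2600.00 | 13.00 | 50.00 | 33800.00 | 130000.00
horizontal leg | 1560.00 | 91.00 | 6.00 | 141960.00 | 9360.00
gusset | 768.00 | 36.67 | 28.00 | 28160.00 | 21504.00
Σ | 4928.00 |  |  | 203920.00 | 160864.00
x̄ = 203920.00 / 4928.00 = 41.38 mm
ȳ = 160864.00 / 4928.00 = 32.64 mm

x̄ = 41.38 mm, ȳ = 32.64 mm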